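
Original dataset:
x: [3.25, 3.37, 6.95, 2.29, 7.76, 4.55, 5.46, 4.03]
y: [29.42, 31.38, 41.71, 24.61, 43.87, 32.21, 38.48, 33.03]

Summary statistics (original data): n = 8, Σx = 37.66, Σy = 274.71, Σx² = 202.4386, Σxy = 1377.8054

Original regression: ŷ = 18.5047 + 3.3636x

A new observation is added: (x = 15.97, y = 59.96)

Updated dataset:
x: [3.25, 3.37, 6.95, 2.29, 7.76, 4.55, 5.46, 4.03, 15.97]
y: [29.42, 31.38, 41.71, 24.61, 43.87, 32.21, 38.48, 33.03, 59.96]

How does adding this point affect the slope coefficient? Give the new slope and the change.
The slope changes from 3.3636 to 2.4735 (change of -0.8901, or -26.5%).

The new point has HIGH LEVERAGE: x = 15.97 is far from the original mean x̄ = 37.66/8 ≈ 4.71 (original range [2.29, 7.76]).

Step 1: Update the sums with the new point (n goes from 8 to 9)
Σx  = 37.66 + 15.97 = 53.63
Σy  = 274.71 + 59.96 = 334.67
Σx² = 202.4386 + 15.97² = 202.4386 + 255.0409 = 457.4795
Σxy = 1377.8054 + 15.97×59.96 = 1377.8054 + 957.5612 = 2335.3666

Step 2: Recompute the slope with b₁ = (nΣxy − ΣxΣy) / (nΣx² − (Σx)²)
Numerator   = 9×2335.3666 − 53.63×334.67 = 21018.2994 − 17948.3521 = 3069.9473
Denominator = 9×457.4795 − 53.63² = 4117.3155 − 2876.1769 = 1241.1386
b₁(new) = 3069.9473 / 1241.1386 = 2.4735

(Same formula on the original sums: (8×1377.8054 − 37.66×274.71) / (8×202.4386 − 37.66²) = 676.8646 / 201.2332 = 3.3636, matching the given fit.)

Step 3: Change in slope
Δβ₁ = 2.4735 − 3.3636 = -0.8901
Relative change = -0.8901 / 3.3636 × 100% = -26.5%
→ the slope decreases when the point is added.

A high-leverage point only changes the slope if it is off the original line; here y = 59.96 is below the original trend, so the slope decreases.
In practice: investigate whether it comes from the same population as the rest of the sample; check such a point for data-entry or measurement error.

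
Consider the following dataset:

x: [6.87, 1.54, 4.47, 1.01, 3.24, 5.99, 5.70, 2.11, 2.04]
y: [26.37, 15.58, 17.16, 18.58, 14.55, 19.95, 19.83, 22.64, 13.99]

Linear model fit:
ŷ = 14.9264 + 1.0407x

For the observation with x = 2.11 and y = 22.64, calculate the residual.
Residual = 5.5177

The residual is the difference between the actual value and the predicted value:

Residual = y - ŷ

Step 1: Calculate predicted value
ŷ = 14.9264 + 1.0407 × 2.11
ŷ = 17.1223

Step 2: Calculate residual
Residual = 22.64 - 17.1223
Residual = 5.5177

Interpretation: the model underestimates the actual value by 5.5177 at this point (positive residual → observation lies above the fitted line).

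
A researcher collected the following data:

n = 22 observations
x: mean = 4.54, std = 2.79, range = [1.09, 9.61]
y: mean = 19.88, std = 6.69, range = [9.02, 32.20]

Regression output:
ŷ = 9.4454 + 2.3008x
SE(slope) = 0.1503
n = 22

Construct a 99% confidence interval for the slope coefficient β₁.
The 99% CI for β₁ is (1.8732, 2.7284)

Confidence interval for the slope:

The 99% CI for β₁ is: β̂₁ ± t*(α/2, n-2) × SE(β̂₁)

Step 1: Find critical t-value
- Confidence level = 0.99
- Degrees of freedom = n - 2 = 22 - 2 = 20
- t*(α/2, 20) = 2.8453

Step 2: Calculate margin of error
Margin = 2.8453 × 0.1503 = 0.4276

Step 3: Construct interval
CI = 2.3008 ± 0.4276
CI = (1.8732, 2.7284)

Interpretation: We are 99% confident that the true slope β₁ lies between 1.8732 and 2.7284.
The interval does not include 0, suggesting a significant linear relationship.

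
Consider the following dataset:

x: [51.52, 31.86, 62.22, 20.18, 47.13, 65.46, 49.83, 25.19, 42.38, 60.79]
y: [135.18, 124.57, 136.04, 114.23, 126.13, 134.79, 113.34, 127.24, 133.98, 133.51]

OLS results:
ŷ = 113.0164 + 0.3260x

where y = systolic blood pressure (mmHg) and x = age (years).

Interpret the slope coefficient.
For each additional year of age, predicted blood pressure increases by approximately 0.3260 mmHg.

The slope β₁ = 0.3260 gives the rate at which the fitted blood pressure changes with age.

Interpretation:
- Age up by 1 year → predicted blood pressure increases by 0.3260 mmHg
- This is a linear approximation: the same per-unit change is assumed across the whole observed x range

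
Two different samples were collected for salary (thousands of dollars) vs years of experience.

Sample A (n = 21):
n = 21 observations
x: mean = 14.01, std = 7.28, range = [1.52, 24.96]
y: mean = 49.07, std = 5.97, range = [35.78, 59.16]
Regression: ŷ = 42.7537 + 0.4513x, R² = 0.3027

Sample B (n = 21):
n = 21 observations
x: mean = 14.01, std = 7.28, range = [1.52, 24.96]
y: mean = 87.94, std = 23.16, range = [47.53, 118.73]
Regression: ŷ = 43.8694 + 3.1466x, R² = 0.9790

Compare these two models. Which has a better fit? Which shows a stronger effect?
Model B has the better fit (R² = 0.9790 vs 0.3027). Model B shows the stronger effect (|β₁| = 3.1466 vs 0.4513).

Model Comparison:

Which explains more variance? (R²)
- Model A: R² = 0.3027 → 30.27% of variance in salary explained
- Model B: R² = 0.9790 → 97.90% of variance in salary explained
- 0.9790 > 0.3027 → Model B has the better fit

Which has the larger per-year effect? (|β₁|)
- Model A: β₁ = 0.4513 → predicted salary rises 0.4513 thousand dollars per additional year of experience
- Model B: β₁ = 3.1466 → predicted salary rises 3.1466 thousand dollars per additional year of experience
- |0.4513| < |3.1466| → Model B shows the stronger marginal effect

Notes:
- The two samples could reflect different populations, time periods, or measurement quality.
- R² measures how tightly points cluster around the line; β₁ measures how steep the line is — they answer different questions.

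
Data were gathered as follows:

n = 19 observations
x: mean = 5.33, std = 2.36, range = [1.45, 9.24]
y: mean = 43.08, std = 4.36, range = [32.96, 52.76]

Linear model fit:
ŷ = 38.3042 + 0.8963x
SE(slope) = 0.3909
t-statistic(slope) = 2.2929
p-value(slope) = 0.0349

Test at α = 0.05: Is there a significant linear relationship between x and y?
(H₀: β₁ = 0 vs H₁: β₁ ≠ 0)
p-value = 0.0349 < α = 0.05, so we reject H₀. The relationship is significant.

Hypothesis test for the slope coefficient:

H₀: β₁ = 0 (no linear relationship)
H₁: β₁ ≠ 0 (linear relationship exists)

Test statistic: t = β̂₁ / SE(β̂₁) = 0.8963 / 0.3909 = 2.2929

The p-value (0.0349) is the probability, under H₀, of a t-statistic at least as extreme as |t| = 2.2929 (two-sided, df = n − 2 = 17).

Decision rule: reject H₀ if p-value < α.
p-value = 0.0349 < α = 0.05 → reject H₀.

At α = 0.05 the data do provide convincing evidence of a nonzero slope.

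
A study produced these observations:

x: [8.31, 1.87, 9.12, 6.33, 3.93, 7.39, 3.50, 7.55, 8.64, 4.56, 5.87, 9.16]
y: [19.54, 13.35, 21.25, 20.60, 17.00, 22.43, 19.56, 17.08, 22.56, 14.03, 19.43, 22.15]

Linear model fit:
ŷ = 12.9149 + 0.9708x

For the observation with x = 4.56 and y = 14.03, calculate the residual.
Residual = -3.3117

The residual is the difference between the actual value and the predicted value:

Residual = y - ŷ

Step 1: Calculate predicted value
ŷ = 12.9149 + 0.9708 × 4.56
ŷ = 17.3417

Step 2: Calculate residual
Residual = 14.03 - 17.3417
Residual = -3.3117

Sign check: y < ŷ, so the point is below the line and the fit overestimates here.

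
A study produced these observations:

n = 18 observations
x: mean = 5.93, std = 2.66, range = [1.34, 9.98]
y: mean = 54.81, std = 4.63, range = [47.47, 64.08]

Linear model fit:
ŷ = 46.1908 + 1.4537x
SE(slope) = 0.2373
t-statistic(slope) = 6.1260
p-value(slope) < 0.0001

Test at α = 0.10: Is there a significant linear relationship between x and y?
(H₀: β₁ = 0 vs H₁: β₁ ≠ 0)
Reject H₀: p-value < 0.0001 < α = 0.10. The linear relationship is significant at the 10% level.

Hypothesis test for the slope coefficient:

H₀: β₁ = 0 (no linear relationship)
H₁: β₁ ≠ 0 (linear relationship exists)

Test statistic: t = β̂₁ / SE(β̂₁) = 1.4537 / 0.2373 = 6.1260

The p-value (<0.0001) is the probability, under H₀, of a t-statistic at least as extreme as |t| = 6.1260 (two-sided, df = n − 2 = 16).

Decision rule: reject H₀ if p-value < α.
p-value < 0.0001 < α = 0.10 → reject H₀.

There is sufficient evidence at the 10% significance level to conclude that a linear relationship exists between x and y.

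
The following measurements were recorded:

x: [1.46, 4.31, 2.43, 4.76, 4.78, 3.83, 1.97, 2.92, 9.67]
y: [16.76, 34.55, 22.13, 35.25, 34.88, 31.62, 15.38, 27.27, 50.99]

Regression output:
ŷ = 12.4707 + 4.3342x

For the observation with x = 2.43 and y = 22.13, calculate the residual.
Residual = -0.8728

The residual is the difference between the actual value and the predicted value:

Residual = y - ŷ

Step 1: Calculate predicted value
ŷ = 12.4707 + 4.3342 × 2.43
ŷ = 23.0028

Step 2: Calculate residual
Residual = 22.13 - 23.0028
Residual = -0.8728

The residual is negative, so the observed y = 22.13 sits below the regression line (the line overestimates it by 0.8728).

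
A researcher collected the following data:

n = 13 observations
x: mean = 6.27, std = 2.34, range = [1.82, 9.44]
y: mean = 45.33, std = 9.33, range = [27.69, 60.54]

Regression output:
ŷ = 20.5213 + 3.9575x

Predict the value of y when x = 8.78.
ŷ = 55.2682

To predict y for x = 8.78, substitute into the regression equation:

ŷ = 20.5213 + 3.9575 × 8.78
ŷ = 20.5213 + 34.7469
ŷ = 55.2682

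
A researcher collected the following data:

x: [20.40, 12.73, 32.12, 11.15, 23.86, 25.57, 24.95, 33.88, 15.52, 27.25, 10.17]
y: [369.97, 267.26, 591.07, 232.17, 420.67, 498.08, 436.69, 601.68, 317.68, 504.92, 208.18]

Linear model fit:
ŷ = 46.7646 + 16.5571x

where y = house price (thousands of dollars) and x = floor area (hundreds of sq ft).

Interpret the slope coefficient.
An increase of one hundred sq ft in floor area is associated with a 16.5571 thousand dollars increase in predicted house price.

The slope β₁ = 16.5571 gives the rate at which the fitted house price changes with floor area.

Interpretation:
- Floor area up by 1 hundred sq ft → predicted house price increases by 16.5571 thousand dollars
- This is a linear approximation: the same per-unit change is assumed across the whole observed x range

(β₀ = 46.7646 is the fitted value at x = 0 and is not part of the slope interpretation.)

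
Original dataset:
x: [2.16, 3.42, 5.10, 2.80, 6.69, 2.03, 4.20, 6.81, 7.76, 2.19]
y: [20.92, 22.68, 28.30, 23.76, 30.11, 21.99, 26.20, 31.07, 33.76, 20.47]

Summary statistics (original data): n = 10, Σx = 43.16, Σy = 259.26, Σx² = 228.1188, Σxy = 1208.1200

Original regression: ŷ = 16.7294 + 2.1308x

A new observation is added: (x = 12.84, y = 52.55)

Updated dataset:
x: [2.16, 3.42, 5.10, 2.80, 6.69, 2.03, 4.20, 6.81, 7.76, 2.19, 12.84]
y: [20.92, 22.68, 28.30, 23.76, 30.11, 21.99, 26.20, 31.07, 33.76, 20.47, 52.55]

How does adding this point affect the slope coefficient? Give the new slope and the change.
The slope changes from 2.1308 to 2.7385 (change of +0.6077, or +28.5%).

x = 12.84 lies well outside the original x-range [2.03, 7.76] (x̄ ≈ 4.32), so this observation has high leverage and can move the slope substantially.

Step 1: Update the sums with the new point (n goes from 10 to 11)
Σx  = 43.16 + 12.84 = 56.00
Σy  = 259.26 + 52.55 = 311.81
Σx² = 228.1188 + 12.84² = 228.1188 + 164.8656 = 392.9844
Σxy = 1208.1200 + 12.84×52.55 = 1208.1200 + 674.7420 = 1882.8620

Step 2: Recompute the slope with b₁ = (nΣxy − ΣxΣy) / (nΣx² − (Σx)²)
Numerator   = 11×1882.8620 − 56.00×311.81 = 20711.4820 − 17461.3600 = 3250.1220
Denominator = 11×392.9844 − 56.00² = 4322.8284 − 3136.0000 = 1186.8284
b₁(new) = 3250.1220 / 1186.8284 = 2.7385

(Same formula on the original sums: (10×1208.1200 − 43.16×259.26) / (10×228.1188 − 43.16²) = 891.5384 / 418.4024 = 2.1308, matching the given fit.)

Step 3: Change in slope
Δβ₁ = 2.7385 − 2.1308 = +0.6077
Relative change = +0.6077 / 2.1308 × 100% = +28.5%
→ the slope increases when the point is added.

A high-leverage point only changes the slope if it is off the original line; here y = 52.55 is above the original trend, so the slope increases.
In practice: examine leverage (hᵢ) and Cook's distance rather than deleting it automatically.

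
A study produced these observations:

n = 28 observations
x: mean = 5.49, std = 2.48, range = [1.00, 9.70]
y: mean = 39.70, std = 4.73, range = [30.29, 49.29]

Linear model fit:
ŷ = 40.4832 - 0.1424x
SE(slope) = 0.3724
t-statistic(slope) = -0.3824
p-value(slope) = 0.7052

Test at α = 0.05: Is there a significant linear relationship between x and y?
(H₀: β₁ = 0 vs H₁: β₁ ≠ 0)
p-value = 0.7052 ≥ α = 0.05, so we fail to reject H₀. The relationship is not significant.

Hypothesis test for the slope coefficient:

H₀: β₁ = 0 (no linear relationship)
H₁: β₁ ≠ 0 (linear relationship exists)

Test statistic: t = β̂₁ / SE(β̂₁) = -0.1424 / 0.3724 = -0.3824

The p-value (0.7052) is the probability, under H₀, of a t-statistic at least as extreme as |t| = 0.3824 (two-sided, df = n − 2 = 26).

Decision rule: reject H₀ if p-value < α.
p-value = 0.7052 ≥ α = 0.05 → fail to reject H₀.

At α = 0.05 the data do not provide convincing evidence of a nonzero slope.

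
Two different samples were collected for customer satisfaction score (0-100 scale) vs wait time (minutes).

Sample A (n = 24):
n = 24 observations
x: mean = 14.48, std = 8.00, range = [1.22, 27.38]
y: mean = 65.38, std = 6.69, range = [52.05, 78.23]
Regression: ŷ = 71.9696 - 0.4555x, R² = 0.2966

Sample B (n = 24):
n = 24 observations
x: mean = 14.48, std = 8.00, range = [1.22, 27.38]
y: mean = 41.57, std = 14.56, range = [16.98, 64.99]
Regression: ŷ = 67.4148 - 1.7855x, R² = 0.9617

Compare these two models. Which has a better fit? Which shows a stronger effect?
Model B has the better fit (R² = 0.9617 vs 0.2966). Model B shows the stronger effect (|β₁| = 1.7855 vs 0.4555).

Model Comparison:

Fit — compare R²:
- Model A: R² = 0.2966 → 29.66% of variance in satisfaction score explained
- Model B: R² = 0.9617 → 96.17% of variance in satisfaction score explained
- 0.9617 > 0.2966 → Model B has the better fit

Effect size (slope magnitude):
- Model A: β₁ = -0.4555 → predicted satisfaction score falls 0.4555 points per additional minute of wait time
- Model B: β₁ = -1.7855 → predicted satisfaction score falls 1.7855 points per additional minute of wait time
- |-0.4555| < |-1.7855| → Model B shows the stronger marginal effect

Notes:
- A better fit (higher R²) doesn't necessarily mean a more important relationship.
- R² measures how tightly points cluster around the line; β₁ measures how steep the line is — they answer different questions.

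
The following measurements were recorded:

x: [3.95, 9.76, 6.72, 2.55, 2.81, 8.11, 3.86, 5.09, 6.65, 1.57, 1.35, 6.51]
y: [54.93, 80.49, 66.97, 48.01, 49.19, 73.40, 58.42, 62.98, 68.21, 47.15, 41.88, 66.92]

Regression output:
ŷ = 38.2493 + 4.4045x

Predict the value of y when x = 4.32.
ŷ = 57.2767

Plug x = 4.32 into the fitted line:

ŷ = 38.2493 + 4.4045 × 4.32
ŷ = 38.2493 + 19.0274
ŷ = 57.2767

This is the fitted mean response at that x — an individual observation would come with a wider prediction interval.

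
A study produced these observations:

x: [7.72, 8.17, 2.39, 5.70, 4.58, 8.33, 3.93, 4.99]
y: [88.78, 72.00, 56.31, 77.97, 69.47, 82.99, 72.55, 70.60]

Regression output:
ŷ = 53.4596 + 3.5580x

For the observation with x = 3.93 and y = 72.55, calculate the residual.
Residual = 5.1075

The residual is the difference between the actual value and the predicted value:

Residual = y - ŷ

Step 1: Calculate predicted value
ŷ = 53.4596 + 3.5580 × 3.93
ŷ = 67.4425

Step 2: Calculate residual
Residual = 72.55 - 67.4425
Residual = 5.1075

Sign check: y > ŷ, so the point is above the line and the fit underestimates here.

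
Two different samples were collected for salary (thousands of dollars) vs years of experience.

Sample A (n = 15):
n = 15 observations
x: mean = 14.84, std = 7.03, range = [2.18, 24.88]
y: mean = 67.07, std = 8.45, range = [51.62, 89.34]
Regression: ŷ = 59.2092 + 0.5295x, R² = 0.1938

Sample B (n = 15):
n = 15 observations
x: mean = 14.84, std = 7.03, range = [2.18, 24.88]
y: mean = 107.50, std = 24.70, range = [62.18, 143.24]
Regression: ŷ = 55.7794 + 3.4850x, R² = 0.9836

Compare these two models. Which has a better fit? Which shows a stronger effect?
Model B has the better fit (R² = 0.9836 vs 0.1938). Model B shows the stronger effect (|β₁| = 3.4850 vs 0.5295).

Model Comparison:

Which explains more variance? (R²)
- Model A: R² = 0.1938 → 19.38% of variance in salary explained
- Model B: R² = 0.9836 → 98.36% of variance in salary explained
- 0.9836 > 0.1938 → Model B has the better fit

Effect size (slope magnitude):
- Model A: β₁ = 0.5295 → predicted salary rises 0.5295 thousand dollars per additional year of experience
- Model B: β₁ = 3.4850 → predicted salary rises 3.4850 thousand dollars per additional year of experience
- |0.5295| < |3.4850| → Model B shows the stronger marginal effect

Notes:
- The two samples could reflect different populations, time periods, or measurement quality.
- A steeper slope doesn't make a better model if the scatter around the line is large.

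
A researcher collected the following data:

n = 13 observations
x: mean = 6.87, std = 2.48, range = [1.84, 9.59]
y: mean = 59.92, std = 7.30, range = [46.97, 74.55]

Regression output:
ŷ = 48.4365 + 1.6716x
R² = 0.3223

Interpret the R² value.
The model explains 32.23% of the variance in y (R² = 0.3223), leaving 67.77% unexplained; the fit is moderate.

The coefficient of determination R² is the fraction of the total variation in y that the fitted line accounts for.

Here R² = 0.3223:
- Explained: 32.23% of the variation in y
- Unexplained (residual): 100% − 32.23% = 67.77%
- Rule of thumb (below 0.3 weak; 0.3 to below 0.7 moderate; 0.7 and above strong) → moderate

Equivalently, for simple linear regression R² = r², so |r| = √0.3223 ≈ 0.5677.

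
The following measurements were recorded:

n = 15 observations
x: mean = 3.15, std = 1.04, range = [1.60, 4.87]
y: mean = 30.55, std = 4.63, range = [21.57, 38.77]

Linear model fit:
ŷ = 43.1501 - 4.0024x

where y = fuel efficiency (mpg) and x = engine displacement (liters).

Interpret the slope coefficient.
For each additional liter of engine displacement, predicted fuel efficiency decreases by approximately 4.0024 mpg.

The slope β₁ = -4.0024 gives the rate at which the fitted fuel efficiency changes with engine displacement.

Interpretation:
- Engine displacement up by 1 liter → predicted fuel efficiency decreases by 4.0024 mpg
- The effect is assumed constant over the observed range of x (linearity)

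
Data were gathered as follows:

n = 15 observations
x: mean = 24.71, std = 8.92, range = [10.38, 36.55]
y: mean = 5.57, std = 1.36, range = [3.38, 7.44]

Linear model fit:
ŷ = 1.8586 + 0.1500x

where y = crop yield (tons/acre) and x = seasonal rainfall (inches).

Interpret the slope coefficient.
An increase of one inch in rainfall is associated with a 0.1500 tons/acre increase in predicted crop yield.

The slope coefficient β₁ = 0.1500 represents the marginal effect of rainfall on crop yield.

Interpretation:
- Rainfall up by 1 inch → predicted crop yield increases by 0.1500 tons/acre
- The effect is assumed constant over the observed range of x (linearity)

The intercept β₀ = 1.8586 is the predicted crop yield when rainfall = 0; since the smallest observed x is 10.38, this is an extrapolation and mainly anchors the line.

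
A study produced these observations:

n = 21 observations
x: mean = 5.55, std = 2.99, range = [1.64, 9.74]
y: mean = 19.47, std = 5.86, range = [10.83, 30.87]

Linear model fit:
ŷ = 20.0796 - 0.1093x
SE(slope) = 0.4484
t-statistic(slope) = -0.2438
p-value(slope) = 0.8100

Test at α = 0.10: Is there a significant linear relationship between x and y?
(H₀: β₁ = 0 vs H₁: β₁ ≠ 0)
Since p-value = 0.8100 ≥ α = 0.10, fail to reject H₀ — the slope is not significantly different from 0.

Hypothesis test for the slope coefficient:

H₀: β₁ = 0 (no linear relationship)
H₁: β₁ ≠ 0 (linear relationship exists)

Test statistic: t = β̂₁ / SE(β̂₁) = -0.1093 / 0.4484 = -0.2438

The p-value (0.8100) is the probability, under H₀, of a t-statistic at least as extreme as |t| = 0.2438 (two-sided, df = n − 2 = 19).

Decision rule: reject H₀ if p-value < α.
p-value = 0.8100 ≥ α = 0.10 → fail to reject H₀.

Conclusion: the linear association between x and y is not significant at the 10% level.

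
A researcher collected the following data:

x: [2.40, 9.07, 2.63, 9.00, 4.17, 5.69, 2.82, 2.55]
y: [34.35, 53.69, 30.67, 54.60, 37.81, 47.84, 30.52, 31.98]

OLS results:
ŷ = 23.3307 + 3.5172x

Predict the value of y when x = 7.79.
ŷ = 50.7297

To predict y for x = 7.79, substitute into the regression equation:

ŷ = 23.3307 + 3.5172 × 7.79
ŷ = 23.3307 + 27.3990
ŷ = 50.7297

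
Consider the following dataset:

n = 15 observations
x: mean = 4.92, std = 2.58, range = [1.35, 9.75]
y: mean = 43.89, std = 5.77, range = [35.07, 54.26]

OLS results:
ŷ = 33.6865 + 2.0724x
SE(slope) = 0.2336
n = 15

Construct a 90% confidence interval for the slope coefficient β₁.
The 90% CI for β₁ is (1.6587, 2.4861)

Confidence interval for the slope:

The 90% CI for β₁ is: β̂₁ ± t*(α/2, n-2) × SE(β̂₁)

Step 1: Find critical t-value
- Confidence level = 0.9
- Degrees of freedom = n - 2 = 15 - 2 = 13
- t*(α/2, 13) = 1.7709

Step 2: Calculate margin of error
Margin = 1.7709 × 0.2336 = 0.4137

Step 3: Construct interval
CI = 2.0724 ± 0.4137
CI = (1.6587, 2.4861)

Interpretation: intervals built this way capture the true β₁ in 90% of repeated samples; here the plausible range for the per-unit effect of x on y is 1.6587 to 2.4861.
Since 0 is outside the interval, a two-sided test at α = 0.10 would reject H₀: β₁ = 0.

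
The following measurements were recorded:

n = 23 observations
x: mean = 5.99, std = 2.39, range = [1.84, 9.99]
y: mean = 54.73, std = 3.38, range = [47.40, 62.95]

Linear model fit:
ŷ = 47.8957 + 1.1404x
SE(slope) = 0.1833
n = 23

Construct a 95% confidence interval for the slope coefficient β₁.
The 95% CI for β₁ is (0.7592, 1.5216)

Confidence interval for the slope:

The 95% CI for β₁ is: β̂₁ ± t*(α/2, n-2) × SE(β̂₁)

Step 1: Find critical t-value
- Confidence level = 0.95
- Degrees of freedom = n - 2 = 23 - 2 = 21
- t*(α/2, 21) = 2.0796

Step 2: Calculate margin of error
Margin = 2.0796 × 0.1833 = 0.3812

Step 3: Construct interval
CI = 1.1404 ± 0.3812
CI = (0.7592, 1.5216)

Interpretation: each one-unit increase in x is associated with a change in mean y of between 0.7592 and 1.5216, with 95% confidence.
Since 0 is outside the interval, a two-sided test at α = 0.05 would reject H₀: β₁ = 0.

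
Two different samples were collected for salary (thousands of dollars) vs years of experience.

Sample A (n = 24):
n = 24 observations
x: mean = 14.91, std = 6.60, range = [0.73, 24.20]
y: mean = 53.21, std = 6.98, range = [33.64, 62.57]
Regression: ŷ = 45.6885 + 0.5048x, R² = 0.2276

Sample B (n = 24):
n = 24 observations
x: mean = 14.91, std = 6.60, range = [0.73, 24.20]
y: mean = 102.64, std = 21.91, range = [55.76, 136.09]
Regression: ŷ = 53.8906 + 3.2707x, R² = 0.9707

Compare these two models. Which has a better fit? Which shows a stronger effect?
Model B has the better fit (R² = 0.9707 vs 0.2276). Model B shows the stronger effect (|β₁| = 3.2707 vs 0.5048).

Model Comparison:

Fit — compare R²:
- Model A: R² = 0.2276 → 22.76% of variance in salary explained
- Model B: R² = 0.9707 → 97.07% of variance in salary explained
- 0.9707 > 0.2276 → Model B has the better fit

Strength of effect — compare |β₁|:
- Model A: β₁ = 0.5048 → predicted salary rises 0.5048 thousand dollars per additional year of experience
- Model B: β₁ = 3.2707 → predicted salary rises 3.2707 thousand dollars per additional year of experience
- |0.5048| < |3.2707| → Model B shows the stronger marginal effect

Notes:
- A better fit (higher R²) doesn't necessarily mean a more important relationship.
- R² measures how tightly points cluster around the line; β₁ measures how steep the line is — they answer different questions.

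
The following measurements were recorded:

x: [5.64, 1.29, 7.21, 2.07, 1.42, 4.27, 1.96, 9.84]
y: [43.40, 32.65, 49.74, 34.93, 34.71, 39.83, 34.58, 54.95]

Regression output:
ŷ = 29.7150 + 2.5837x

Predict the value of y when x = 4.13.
ŷ = 40.3857

To predict y for x = 4.13, substitute into the regression equation:

ŷ = 29.7150 + 2.5837 × 4.13
ŷ = 29.7150 + 10.6707
ŷ = 40.3857

This is the fitted mean response at that x — an individual observation would come with a wider prediction interval.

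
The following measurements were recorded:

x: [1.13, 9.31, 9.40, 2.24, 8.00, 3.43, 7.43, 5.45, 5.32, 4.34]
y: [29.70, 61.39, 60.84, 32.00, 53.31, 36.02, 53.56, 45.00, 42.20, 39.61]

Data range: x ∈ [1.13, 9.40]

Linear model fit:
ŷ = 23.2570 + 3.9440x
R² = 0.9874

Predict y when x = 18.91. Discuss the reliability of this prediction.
The equation gives ŷ = 97.8380; however x = 18.91 is 9.51 units above the observed range, so this extrapolated value should not be trusted.

Prediction calculation:
ŷ = 23.2570 + 3.9440 × 18.91
ŷ = 97.8380

Reliability:
- Data range: x ∈ [1.13, 9.40]
- Prediction point: x = 18.91 is 9.51 units above the observed range → this is EXTRAPOLATION, not interpolation

Why that matters here:
- The linear relationship may not hold outside the observed range
- Real relationships often flatten, saturate, or turn nonlinear at extremes

The R² = 0.9874 only validates the fit within [1.13, 9.40]; treat ŷ = 97.8380 with caution.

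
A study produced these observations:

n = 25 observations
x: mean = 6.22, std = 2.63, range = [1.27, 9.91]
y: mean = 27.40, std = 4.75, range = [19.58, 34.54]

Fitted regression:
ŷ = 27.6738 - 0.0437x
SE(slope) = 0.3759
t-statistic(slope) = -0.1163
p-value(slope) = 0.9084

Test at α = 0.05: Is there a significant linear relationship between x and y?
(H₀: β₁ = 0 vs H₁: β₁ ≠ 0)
Since p-value = 0.9084 ≥ α = 0.05, fail to reject H₀ — the slope is not significantly different from 0.

Hypothesis test for the slope coefficient:

H₀: β₁ = 0 (no linear relationship)
H₁: β₁ ≠ 0 (linear relationship exists)

Test statistic: t = β̂₁ / SE(β̂₁) = -0.0437 / 0.3759 = -0.1163

p = 0.9084: how often a slope estimate this far from 0 (in SE units) would arise by chance if β₁ were truly 0.

Decision rule: reject H₀ if p-value < α.
p-value = 0.9084 ≥ α = 0.05 → fail to reject H₀.

At α = 0.05 the data do not provide convincing evidence of a nonzero slope.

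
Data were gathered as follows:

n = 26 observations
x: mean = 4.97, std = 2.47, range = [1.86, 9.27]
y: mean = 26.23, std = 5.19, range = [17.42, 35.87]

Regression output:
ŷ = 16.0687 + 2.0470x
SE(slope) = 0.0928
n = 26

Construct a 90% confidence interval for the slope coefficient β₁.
The 90% CI for β₁ is (1.8882, 2.2058)

Confidence interval for the slope:

The 90% CI for β₁ is: β̂₁ ± t*(α/2, n-2) × SE(β̂₁)

Step 1: Find critical t-value
- Confidence level = 0.9
- Degrees of freedom = n - 2 = 26 - 2 = 24
- t*(α/2, 24) = 1.7109

Step 2: Calculate margin of error
Margin = 1.7109 × 0.0928 = 0.1588

Step 3: Construct interval
CI = 2.0470 ± 0.1588
CI = (1.8882, 2.2058)

Interpretation: intervals built this way capture the true β₁ in 90% of repeated samples; here the plausible range for the per-unit effect of x on y is 1.8882 to 2.2058.
The interval does not include 0, suggesting a significant linear relationship.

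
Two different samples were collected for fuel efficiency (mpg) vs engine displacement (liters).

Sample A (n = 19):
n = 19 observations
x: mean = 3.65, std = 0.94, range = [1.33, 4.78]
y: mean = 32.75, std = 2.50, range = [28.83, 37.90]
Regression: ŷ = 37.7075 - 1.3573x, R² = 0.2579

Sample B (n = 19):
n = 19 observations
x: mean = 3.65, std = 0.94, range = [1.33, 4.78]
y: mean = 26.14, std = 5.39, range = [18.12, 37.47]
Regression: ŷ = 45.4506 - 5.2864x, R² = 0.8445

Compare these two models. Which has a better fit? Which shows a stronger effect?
Model B has the better fit (R² = 0.8445 vs 0.2579). Model B shows the stronger effect (|β₁| = 5.2864 vs 1.3573).

Model Comparison:

Which explains more variance? (R²)
- Model A: R² = 0.2579 → 25.79% of variance in fuel efficiency explained
- Model B: R² = 0.8445 → 84.45% of variance in fuel efficiency explained
- 0.8445 > 0.2579 → Model B has the better fit

Which has the larger per-liter effect? (|β₁|)
- Model A: β₁ = -1.3573 → predicted fuel efficiency falls 1.3573 mpg per additional liter of engine displacement
- Model B: β₁ = -5.2864 → predicted fuel efficiency falls 5.2864 mpg per additional liter of engine displacement
- |-1.3573| < |-5.2864| → Model B shows the stronger marginal effect

Notes:
- The two samples could reflect different populations, time periods, or measurement quality.
- A better fit (higher R²) doesn't necessarily mean a more important relationship.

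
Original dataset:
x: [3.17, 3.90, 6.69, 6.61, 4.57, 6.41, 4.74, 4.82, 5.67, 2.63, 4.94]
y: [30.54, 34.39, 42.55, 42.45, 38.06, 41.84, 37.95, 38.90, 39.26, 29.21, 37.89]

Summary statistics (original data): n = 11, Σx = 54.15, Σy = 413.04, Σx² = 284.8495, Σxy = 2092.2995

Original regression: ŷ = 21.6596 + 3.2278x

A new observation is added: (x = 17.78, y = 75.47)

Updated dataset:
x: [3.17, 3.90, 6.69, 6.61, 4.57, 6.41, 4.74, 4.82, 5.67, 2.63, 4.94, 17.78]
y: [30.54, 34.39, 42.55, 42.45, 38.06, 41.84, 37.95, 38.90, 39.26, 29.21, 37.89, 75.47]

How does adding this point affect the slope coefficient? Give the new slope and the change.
New slope β₁ = 2.9793 versus 3.2278 before: a change of -0.2485 (-7.7%).

x = 17.78 lies well outside the original x-range [2.63, 6.69] (x̄ ≈ 4.92), so this observation has high leverage and can move the slope substantially.

Step 1: Update the sums with the new point (n goes from 11 to 12)
Σx  = 54.15 + 17.78 = 71.93
Σy  = 413.04 + 75.47 = 488.51
Σx² = 284.8495 + 17.78² = 284.8495 + 316.1284 = 600.9779
Σxy = 2092.2995 + 17.78×75.47 = 2092.2995 + 1341.8566 = 3434.1561

Step 2: Recompute the slope with b₁ = (nΣxy − ΣxΣy) / (nΣx² − (Σx)²)
Numerator   = 12×3434.1561 − 71.93×488.51 = 41209.8732 − 35138.5243 = 6071.3489
Denominator = 12×600.9779 − 71.93² = 7211.7348 − 5173.9249 = 2037.8099
b₁(new) = 6071.3489 / 2037.8099 = 2.9793

(Same formula on the original sums: (11×2092.2995 − 54.15×413.04) / (11×284.8495 − 54.15²) = 649.1785 / 201.1220 = 3.2278, matching the given fit.)

Step 3: Change in slope
Δβ₁ = 2.9793 − 3.2278 = -0.2485
Relative change = -0.2485 / 3.2278 × 100% = -7.7%
→ the slope decreases when the point is added.

Because the point sits below the extension of the original line at a high-leverage x, it tilts the fit down.
In practice: examine leverage (hᵢ) and Cook's distance rather than deleting it automatically; check such a point for data-entry or measurement error.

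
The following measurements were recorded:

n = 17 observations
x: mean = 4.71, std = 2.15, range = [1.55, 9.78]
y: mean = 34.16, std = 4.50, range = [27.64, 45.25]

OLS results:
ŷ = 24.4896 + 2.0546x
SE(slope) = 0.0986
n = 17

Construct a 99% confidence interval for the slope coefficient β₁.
The 99% CI for β₁ is (1.7641, 2.3451)

Confidence interval for the slope:

The 99% CI for β₁ is: β̂₁ ± t*(α/2, n-2) × SE(β̂₁)

Step 1: Find critical t-value
- Confidence level = 0.99
- Degrees of freedom = n - 2 = 17 - 2 = 15
- t*(α/2, 15) = 2.9467

Step 2: Calculate margin of error
Margin = 2.9467 × 0.0986 = 0.2905

Step 3: Construct interval
CI = 2.0546 ± 0.2905
CI = (1.7641, 2.3451)

Interpretation: intervals built this way capture the true β₁ in 99% of repeated samples; here the plausible range for the per-unit effect of x on y is 1.7641 to 2.3451.
Since 0 is outside the interval, a two-sided test at α = 0.01 would reject H₀: β₁ = 0.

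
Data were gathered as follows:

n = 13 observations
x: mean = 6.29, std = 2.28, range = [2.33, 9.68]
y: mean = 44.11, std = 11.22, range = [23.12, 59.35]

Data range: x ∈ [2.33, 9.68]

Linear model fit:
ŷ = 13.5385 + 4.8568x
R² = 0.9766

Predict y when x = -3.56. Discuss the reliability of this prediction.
ŷ = -3.7517, but this is extrapolation (below the data range [2.33, 9.68]) and may be unreliable.

Prediction calculation:
ŷ = 13.5385 + 4.8568 × (-3.56)
ŷ = -3.7517

Reliability:
- Data range: x ∈ [2.33, 9.68]
- Prediction point: x = -3.56 is 5.89 units below the observed range → this is EXTRAPOLATION, not interpolation

Why that matters here:
- The linear relationship may not hold outside the observed range
- R² describes fit only over the sampled x values; it says nothing about behaviour beyond them
- Real relationships often flatten, saturate, or turn nonlinear at extremes

The R² = 0.9766 only validates the fit within [2.33, 9.68]; treat ŷ = -3.7517 with caution.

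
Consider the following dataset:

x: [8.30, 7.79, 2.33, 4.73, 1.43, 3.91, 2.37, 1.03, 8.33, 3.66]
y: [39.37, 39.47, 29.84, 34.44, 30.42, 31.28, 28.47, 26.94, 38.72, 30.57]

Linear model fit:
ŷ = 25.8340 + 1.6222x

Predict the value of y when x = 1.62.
ŷ = 28.4620

To predict y for x = 1.62, substitute into the regression equation:

ŷ = 25.8340 + 1.6222 × 1.62
ŷ = 25.8340 + 2.6280
ŷ = 28.4620

This is a point prediction; actual observations scatter around it by roughly the residual standard deviation.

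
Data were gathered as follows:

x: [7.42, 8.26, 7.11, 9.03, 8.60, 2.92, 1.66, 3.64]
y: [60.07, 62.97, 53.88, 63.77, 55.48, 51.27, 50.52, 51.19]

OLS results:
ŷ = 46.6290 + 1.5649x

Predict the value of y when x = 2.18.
ŷ = 50.0405

x = 2.18 lies inside the observed range [1.66, 9.03], so the fitted equation applies directly:

ŷ = 46.6290 + 1.5649 × 2.18
ŷ = 46.6290 + 3.4115
ŷ = 50.0405

This is a point prediction; actual observations scatter around it by roughly the residual standard deviation.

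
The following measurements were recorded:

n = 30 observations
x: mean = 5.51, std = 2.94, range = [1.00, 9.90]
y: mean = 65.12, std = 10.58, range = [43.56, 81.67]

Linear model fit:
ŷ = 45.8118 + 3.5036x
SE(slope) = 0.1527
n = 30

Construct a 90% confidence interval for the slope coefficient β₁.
The 90% CI for β₁ is (3.2438, 3.7634)

Confidence interval for the slope:

The 90% CI for β₁ is: β̂₁ ± t*(α/2, n-2) × SE(β̂₁)

Step 1: Find critical t-value
- Confidence level = 0.9
- Degrees of freedom = n - 2 = 30 - 2 = 28
- t*(α/2, 28) = 1.7011

Step 2: Calculate margin of error
Margin = 1.7011 × 0.1527 = 0.2598

Step 3: Construct interval
CI = 3.5036 ± 0.2598
CI = (3.2438, 3.7634)

Interpretation: each one-unit increase in x is associated with a change in mean y of between 3.2438 and 3.7634, with 90% confidence.
Since 0 is outside the interval, a two-sided test at α = 0.10 would reject H₀: β₁ = 0.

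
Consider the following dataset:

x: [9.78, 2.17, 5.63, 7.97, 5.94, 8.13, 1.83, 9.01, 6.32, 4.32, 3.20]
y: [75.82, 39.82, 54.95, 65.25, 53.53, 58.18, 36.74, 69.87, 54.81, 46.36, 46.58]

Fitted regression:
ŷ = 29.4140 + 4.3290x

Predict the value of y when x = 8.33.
ŷ = 65.4746

x = 8.33 lies inside the observed range [1.83, 9.78], so the fitted equation applies directly:

ŷ = 29.4140 + 4.3290 × 8.33
ŷ = 29.4140 + 36.0606
ŷ = 65.4746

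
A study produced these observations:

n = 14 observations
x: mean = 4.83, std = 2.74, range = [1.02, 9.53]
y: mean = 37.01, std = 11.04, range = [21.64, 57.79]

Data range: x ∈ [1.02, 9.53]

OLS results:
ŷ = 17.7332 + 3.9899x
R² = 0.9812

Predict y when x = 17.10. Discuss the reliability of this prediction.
ŷ = 85.9605 (extrapolation — x = 17.10 lies outside [1.02, 9.53], so reliability is low).

Prediction calculation:
ŷ = 17.7332 + 3.9899 × 17.10
ŷ = 85.9605

Reliability:
- Data range: x ∈ [1.02, 9.53]
- Prediction point: x = 17.10 is 7.57 units above the observed range → this is EXTRAPOLATION, not interpolation

Why that matters here:
- There are no observations near this x to validate the fitted line there
- Real relationships often flatten, saturate, or turn nonlinear at extremes
- R² describes fit only over the sampled x values; it says nothing about behaviour beyond them

The R² = 0.9812 only validates the fit within [1.02, 9.53]; treat ŷ = 85.9605 with caution.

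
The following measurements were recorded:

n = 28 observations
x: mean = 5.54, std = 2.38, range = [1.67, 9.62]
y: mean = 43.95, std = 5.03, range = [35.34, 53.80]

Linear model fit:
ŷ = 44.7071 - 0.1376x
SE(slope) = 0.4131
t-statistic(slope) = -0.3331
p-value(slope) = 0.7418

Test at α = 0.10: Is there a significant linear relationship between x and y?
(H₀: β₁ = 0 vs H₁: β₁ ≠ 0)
p-value = 0.7418 ≥ α = 0.10, so we fail to reject H₀. The relationship is not significant.

Hypothesis test for the slope coefficient:

H₀: β₁ = 0 (no linear relationship)
H₁: β₁ ≠ 0 (linear relationship exists)

Test statistic: t = β̂₁ / SE(β̂₁) = -0.1376 / 0.4131 = -0.3331

p = 0.7418: how often a slope estimate this far from 0 (in SE units) would arise by chance if β₁ were truly 0.

Decision rule: reject H₀ if p-value < α.
p-value = 0.7418 ≥ α = 0.10 → fail to reject H₀.

There is not sufficient evidence at the 10% significance level to conclude that a linear relationship exists between x and y.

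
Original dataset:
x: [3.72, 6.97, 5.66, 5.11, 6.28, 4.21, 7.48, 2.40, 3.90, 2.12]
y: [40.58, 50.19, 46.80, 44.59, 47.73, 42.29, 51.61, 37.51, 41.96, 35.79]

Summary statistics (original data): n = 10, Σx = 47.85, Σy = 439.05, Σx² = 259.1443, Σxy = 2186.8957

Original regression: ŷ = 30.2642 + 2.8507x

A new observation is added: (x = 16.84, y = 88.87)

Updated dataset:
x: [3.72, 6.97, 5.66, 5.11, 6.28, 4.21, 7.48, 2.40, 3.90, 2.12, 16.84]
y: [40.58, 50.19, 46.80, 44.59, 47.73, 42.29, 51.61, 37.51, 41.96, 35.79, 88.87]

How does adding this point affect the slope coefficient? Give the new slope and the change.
The slope changes from 2.8507 to 3.5665 (change of +0.7158, or +25.1%).

x = 16.84 lies well outside the original x-range [2.12, 7.48] (x̄ ≈ 4.79), so this observation has high leverage and can move the slope substantially.

Step 1: Update the sums with the new point (n goes from 10 to 11)
Σx  = 47.85 + 16.84 = 64.69
Σy  = 439.05 + 88.87 = 527.92
Σx² = 259.1443 + 16.84² = 259.1443 + 283.5856 = 542.7299
Σxy = 2186.8957 + 16.84×88.87 = 2186.8957 + 1496.5708 = 3683.4665

Step 2: Recompute the slope with b₁ = (nΣxy − ΣxΣy) / (nΣx² − (Σx)²)
Numerator   = 11×3683.4665 − 64.69×527.92 = 40518.1315 − 34151.1448 = 6366.9867
Denominator = 11×542.7299 − 64.69² = 5970.0289 − 4184.7961 = 1785.2328
b₁(new) = 6366.9867 / 1785.2328 = 3.5665

(Same formula on the original sums: (10×2186.8957 − 47.85×439.05) / (10×259.1443 − 47.85²) = 860.4145 / 301.8205 = 2.8507, matching the given fit.)

Step 3: Change in slope
Δβ₁ = 3.5665 − 2.8507 = +0.7158
Relative change = +0.7158 / 2.8507 × 100% = +25.1%
→ the slope increases when the point is added.

A high-leverage point only changes the slope if it is off the original line; here y = 88.87 is above the original trend, so the slope increases.
In practice: investigate whether it comes from the same population as the rest of the sample; check such a point for data-entry or measurement error.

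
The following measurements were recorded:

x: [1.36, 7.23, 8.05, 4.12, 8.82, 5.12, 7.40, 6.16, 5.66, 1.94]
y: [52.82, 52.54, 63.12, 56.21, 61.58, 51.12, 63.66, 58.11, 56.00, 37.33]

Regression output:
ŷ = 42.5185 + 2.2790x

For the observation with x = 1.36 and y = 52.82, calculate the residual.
Residual = 7.2021

The residual is the difference between the actual value and the predicted value:

Residual = y - ŷ

Step 1: Calculate predicted value
ŷ = 42.5185 + 2.2790 × 1.36
ŷ = 45.6179

Step 2: Calculate residual
Residual = 52.82 - 45.6179
Residual = 7.2021

The residual is positive, so the observed y = 52.82 sits above the regression line (the line underestimates it by 7.2021).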